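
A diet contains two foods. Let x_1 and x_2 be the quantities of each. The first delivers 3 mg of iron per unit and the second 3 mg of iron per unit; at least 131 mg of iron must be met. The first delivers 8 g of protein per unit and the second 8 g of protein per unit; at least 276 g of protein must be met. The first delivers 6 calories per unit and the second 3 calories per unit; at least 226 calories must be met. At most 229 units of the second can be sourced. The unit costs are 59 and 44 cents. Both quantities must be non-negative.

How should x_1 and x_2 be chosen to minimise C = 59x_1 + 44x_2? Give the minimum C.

Corner points and C = 59x_1 + 44x_2:
  (0, 226/3) → C = 9944/3
  (0, 229) → C = 10076
  (131/3, 0) → C = 7729/3
  (95/3, 12) → C = 7189/3
The feasible region is unbounded (it extends along (1, 0)), but C strictly increases along every unbounded feasible direction, so there is no improving ray and the minimum is attained at a vertex.

The binding constraints are 3x_1 + 3x_2 = 131 and 6x_1 + 3x_2 = 226.
Solving simultaneously gives x_1 = 95/3, x_2 = 12.

x_1 = 95/3, x_2 = 12, minimum C = 7189/3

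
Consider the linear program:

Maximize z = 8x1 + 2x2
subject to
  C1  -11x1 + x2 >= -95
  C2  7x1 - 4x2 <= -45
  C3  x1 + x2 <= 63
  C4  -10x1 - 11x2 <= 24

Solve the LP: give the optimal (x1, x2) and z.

Feasible corners and z = 8x1 + 2x2:
  (425/37, 1160/37) → z = 5720/37
  (79/6, 299/6) → z = 205
  (-197/39, 94/39) → z = -1388/39
The feasible region is unbounded (it extends along (-1, 1), (-11, 10)), but z strictly decreases along every unbounded feasible direction, so there is no improving ray and the maximum is attained at a vertex.

The optimum lies where -11x1 + x2 = -95 and x1 + x2 = 63.
Solving simultaneously gives x1 = 79/6, x2 = 299/6.

x1 = 79/6, x2 = 299/6, maximum z = 205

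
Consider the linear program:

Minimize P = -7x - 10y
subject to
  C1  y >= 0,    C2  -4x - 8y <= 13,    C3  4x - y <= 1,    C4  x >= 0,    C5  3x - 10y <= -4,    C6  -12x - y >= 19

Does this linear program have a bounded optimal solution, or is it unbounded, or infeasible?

infeasible

The boundaries y = 0 and -4x - 8y = 13 meet at (-13/4, 0), but that point violates x ≥ 0. Every candidate vertex is excluded by some other constraint, so the feasible region is empty.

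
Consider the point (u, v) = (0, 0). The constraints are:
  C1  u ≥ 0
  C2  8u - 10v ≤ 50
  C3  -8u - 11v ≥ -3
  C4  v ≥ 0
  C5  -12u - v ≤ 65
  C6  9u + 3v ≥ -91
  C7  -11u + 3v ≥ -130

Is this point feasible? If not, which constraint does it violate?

C1: 0 ≥ 0 ✓
C2: 0 ≤ 50 ✓
C3: 0 ≥ -3 ✓
C4: 0 ≥ 0 ✓
C5: 0 ≤ 65 ✓
C6: 0 ≥ -91 ✓
C7: 0 ≥ -130 ✓

feasible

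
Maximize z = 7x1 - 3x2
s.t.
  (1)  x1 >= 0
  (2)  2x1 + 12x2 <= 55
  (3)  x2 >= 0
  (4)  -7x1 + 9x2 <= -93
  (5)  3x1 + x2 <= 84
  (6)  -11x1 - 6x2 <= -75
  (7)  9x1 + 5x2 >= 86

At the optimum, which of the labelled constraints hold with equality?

(2) and (3)

Feasible corners and z = 7x1 - 3x2:
  (55/2, 0) → z = 385/2
  (537/34, 199/102) → z = 1780/17
  (93/7, 0) → z = 93

The maximum is at (55/2, 0). Substituting into each constraint, equality holds for (2) and (3); the remaining constraints have slack.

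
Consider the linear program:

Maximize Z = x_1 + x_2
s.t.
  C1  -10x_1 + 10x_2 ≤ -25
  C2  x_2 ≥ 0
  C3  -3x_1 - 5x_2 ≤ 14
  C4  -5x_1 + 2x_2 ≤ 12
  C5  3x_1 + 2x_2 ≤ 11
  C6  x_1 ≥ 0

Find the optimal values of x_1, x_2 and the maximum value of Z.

Feasible corners and Z = x_1 + x_2:
  (5/2, 0) → Z = 5/2
  (16/5, 7/10) → Z = 39/10
  (11/3, 0) → Z = 11/3

x_1 = 16/5, x_2 = 7/10, maximum Z = 39/10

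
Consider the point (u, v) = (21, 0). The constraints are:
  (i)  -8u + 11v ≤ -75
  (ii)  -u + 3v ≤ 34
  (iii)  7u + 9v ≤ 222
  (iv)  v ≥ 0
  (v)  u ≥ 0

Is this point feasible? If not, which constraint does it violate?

feasible

(i): -168 ≤ -75 ✓
(ii): -21 ≤ 34 ✓
(iii): 147 ≤ 222 ✓
(iv): 0 ≥ 0 ✓
(v): 21 ≥ 0 ✓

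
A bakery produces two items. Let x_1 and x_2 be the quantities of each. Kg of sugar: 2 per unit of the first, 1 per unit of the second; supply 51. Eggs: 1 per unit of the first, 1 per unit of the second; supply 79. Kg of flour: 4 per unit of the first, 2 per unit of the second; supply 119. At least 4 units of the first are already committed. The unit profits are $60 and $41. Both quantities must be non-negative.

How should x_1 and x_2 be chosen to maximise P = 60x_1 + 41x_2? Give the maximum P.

x_1 = 4, x_2 = 43, maximum P = 2003

Corner points and P = 60x_1 + 41x_2:
  (51/2, 0) → P = 1530
  (4, 0) → P = 240
  (4, 43) → P = 2003

The optimum lies where 2x_1 + x_2 = 51 and x_1 = 4.
Solving simultaneously gives x_1 = 4, x_2 = 43.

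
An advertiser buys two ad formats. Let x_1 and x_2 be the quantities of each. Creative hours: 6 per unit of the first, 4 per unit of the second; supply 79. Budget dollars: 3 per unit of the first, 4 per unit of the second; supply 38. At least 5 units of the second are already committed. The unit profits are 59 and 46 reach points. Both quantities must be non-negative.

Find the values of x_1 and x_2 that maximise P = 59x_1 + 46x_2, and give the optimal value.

Vertices and P = 59x_1 + 46x_2:
  (0, 19/2) → P = 437
  (0, 5) → P = 230
  (6, 5) → P = 584

The binding constraints are 3x_1 + 4x_2 = 38 and x_2 = 5.
Solving simultaneously gives x_1 = 6, x_2 = 5.

x_1 = 6, x_2 = 5, maximum P = 584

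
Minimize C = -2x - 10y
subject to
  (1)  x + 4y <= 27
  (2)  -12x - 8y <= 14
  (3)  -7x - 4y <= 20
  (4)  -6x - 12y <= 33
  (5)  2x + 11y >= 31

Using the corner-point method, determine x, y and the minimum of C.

x = -34/5, y = 169/20, minimum C = -709/10

Extreme points and C = -2x - 10y:
  (-34/5, 169/20) → C = -709/10
  (173/3, -23/3) → C = -116/3
  (-201/58, 100/29) → C = -799/29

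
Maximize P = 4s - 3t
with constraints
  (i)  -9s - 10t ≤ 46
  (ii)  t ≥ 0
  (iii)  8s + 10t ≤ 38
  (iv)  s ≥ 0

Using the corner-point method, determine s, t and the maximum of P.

s = 19/4, t = 0, maximum P = 19

Feasible corners and P = 4s - 3t:
  (19/4, 0) → P = 19
  (0, 0) → P = 0
  (0, 19/5) → P = -57/5

The binding constraints are t = 0 and 8s + 10t = 38.
Solving simultaneously gives s = 19/4, t = 0.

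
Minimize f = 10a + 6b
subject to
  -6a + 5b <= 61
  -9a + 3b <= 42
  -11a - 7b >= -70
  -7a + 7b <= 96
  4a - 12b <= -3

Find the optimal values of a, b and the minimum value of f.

Feasible corners and f = 10a + 6b:
  (-1, 11) → f = 56
  (-77/97, 1091/97) → f = 5776/97
  (-165/32, -47/32) → f = -483/8
  (819/160, 313/160) → f = 2517/40

The binding constraints are -9a + 3b = 42 and 4a - 12b = -3.
Solving simultaneously gives a = -165/32, b = -47/32.

a = -165/32, b = -47/32, minimum f = -483/8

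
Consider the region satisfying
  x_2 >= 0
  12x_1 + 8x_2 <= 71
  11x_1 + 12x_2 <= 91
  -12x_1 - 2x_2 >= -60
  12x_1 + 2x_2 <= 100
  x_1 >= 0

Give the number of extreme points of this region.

5

The feasible vertices (each the meet of two boundaries and inside every other half-plane) are:
  (5, 0)
  (0, 0)
  (31/14, 311/56)
  (169/36, 11/6)
  (0, 91/12)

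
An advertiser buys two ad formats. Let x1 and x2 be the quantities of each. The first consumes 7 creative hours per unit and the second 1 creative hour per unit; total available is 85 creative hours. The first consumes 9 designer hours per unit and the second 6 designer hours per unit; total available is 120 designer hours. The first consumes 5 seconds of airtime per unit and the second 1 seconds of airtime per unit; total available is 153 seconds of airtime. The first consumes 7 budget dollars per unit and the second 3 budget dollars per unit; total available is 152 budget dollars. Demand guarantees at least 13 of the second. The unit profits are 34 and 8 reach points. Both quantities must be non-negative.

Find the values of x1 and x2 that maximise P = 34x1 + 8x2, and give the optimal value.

x1 = 14/3, x2 = 13, maximum P = 788/3

Vertices and P = 34x1 + 8x2:
  (0, 20) → P = 160
  (0, 13) → P = 104
  (14/3, 13) → P = 788/3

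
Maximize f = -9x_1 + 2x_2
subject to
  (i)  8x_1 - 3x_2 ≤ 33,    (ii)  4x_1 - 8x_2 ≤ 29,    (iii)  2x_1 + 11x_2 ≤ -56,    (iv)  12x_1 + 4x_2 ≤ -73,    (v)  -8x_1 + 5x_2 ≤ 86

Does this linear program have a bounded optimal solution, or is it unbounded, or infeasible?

bounded optimum

Vertices and f = -9x_1 + 2x_2:
  (-117/28, -40/7) → f = 733/28
  (-833/44, -144/11) → f = 6345/44
  (-579/124, -263/62) → f = 4159/124
  (-613/49, -138/49) → f = 5241/49
The feasible region has finitely many vertices and no improving ray; the maximum is 6345/44 at (-833/44, -144/11).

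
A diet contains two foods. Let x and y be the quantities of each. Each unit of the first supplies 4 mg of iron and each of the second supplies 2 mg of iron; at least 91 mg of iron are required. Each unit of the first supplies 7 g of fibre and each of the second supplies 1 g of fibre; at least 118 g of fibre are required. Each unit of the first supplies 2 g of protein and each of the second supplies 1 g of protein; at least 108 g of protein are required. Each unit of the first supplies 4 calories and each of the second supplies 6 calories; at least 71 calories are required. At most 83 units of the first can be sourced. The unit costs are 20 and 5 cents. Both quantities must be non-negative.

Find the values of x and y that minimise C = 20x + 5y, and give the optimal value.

x = 2, y = 104, minimum C = 560

Corner points and C = 20x + 5y:
  (0, 118) → C = 590
  (54, 0) → C = 1080
  (83, 0) → C = 1660
  (2, 104) → C = 560
The feasible region is unbounded (it extends along (0, 1)), but C strictly increases along every unbounded feasible direction, so there is no improving ray and the minimum is attained at a vertex.

The optimum lies where 7x + y = 118 and 2x + y = 108.
Solving simultaneously gives x = 2, y = 104.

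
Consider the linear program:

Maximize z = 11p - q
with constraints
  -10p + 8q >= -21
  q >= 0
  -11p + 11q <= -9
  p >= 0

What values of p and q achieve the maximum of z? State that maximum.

p = 159/22, q = 141/22, maximum z = 804/11

Extreme points and z = 11p - q:
  (21/10, 0) → z = 231/10
  (159/22, 141/22) → z = 804/11
  (9/11, 0) → z = 9

At the optimal vertex, -10p + 8q = -21 and -11p + 11q = -9.
Solving simultaneously gives p = 159/22, q = 141/22.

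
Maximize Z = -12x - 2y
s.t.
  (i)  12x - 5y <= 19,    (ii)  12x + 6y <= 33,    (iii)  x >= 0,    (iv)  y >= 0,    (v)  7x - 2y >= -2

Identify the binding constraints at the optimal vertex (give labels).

Vertices and Z = -12x - 2y:
  (93/44, 14/11) → Z = -307/11
  (19/12, 0) → Z = -19
  (9/11, 85/22) → Z = -193/11
  (0, 0) → Z = 0
  (0, 1) → Z = -2

The maximum is at (0, 0). Substituting into each constraint, equality holds for (iii) and (iv); the remaining constraints have slack.

(iii) and (iv)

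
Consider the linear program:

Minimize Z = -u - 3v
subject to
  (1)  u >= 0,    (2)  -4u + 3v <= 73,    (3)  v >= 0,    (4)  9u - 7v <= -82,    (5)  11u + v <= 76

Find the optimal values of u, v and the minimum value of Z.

u = 155/37, v = 1107/37, minimum Z = -3476/37

Extreme points and Z = -u - 3v:
  (0, 73/3) → Z = -73
  (0, 82/7) → Z = -246/7
  (155/37, 1107/37) → Z = -3476/37
  (225/43, 793/43) → Z = -2604/43

The binding constraints are -4u + 3v = 73 and 11u + v = 76.
Solving simultaneously gives u = 155/37, v = 1107/37.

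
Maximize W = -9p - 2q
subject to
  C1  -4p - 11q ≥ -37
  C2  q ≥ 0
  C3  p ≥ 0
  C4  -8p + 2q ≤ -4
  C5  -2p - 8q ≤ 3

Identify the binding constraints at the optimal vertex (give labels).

Vertices and W = -9p - 2q:
  (37/4, 0) → W = -333/4
  (59/48, 35/12) → W = -811/48
  (1/2, 0) → W = -9/2

The maximum is at (1/2, 0). Substituting into each constraint, equality holds for C2 and C4; the remaining constraints have slack.

C2 and C4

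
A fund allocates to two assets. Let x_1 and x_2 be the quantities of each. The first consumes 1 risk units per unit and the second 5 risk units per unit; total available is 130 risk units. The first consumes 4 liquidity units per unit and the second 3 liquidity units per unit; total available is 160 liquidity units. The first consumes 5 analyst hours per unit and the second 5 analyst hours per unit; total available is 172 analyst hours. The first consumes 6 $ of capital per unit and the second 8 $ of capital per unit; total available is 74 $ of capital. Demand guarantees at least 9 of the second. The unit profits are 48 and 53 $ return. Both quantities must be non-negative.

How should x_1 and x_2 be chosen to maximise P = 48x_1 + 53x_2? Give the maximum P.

x_1 = 1/3, x_2 = 9, maximum P = 493

Feasible corners and P = 48x_1 + 53x_2:
  (0, 37/4) → P = 1961/4
  (0, 9) → P = 477
  (1/3, 9) → P = 493

The binding constraints are 6x_1 + 8x_2 = 74 and x_2 = 9.
Solving simultaneously gives x_1 = 1/3, x_2 = 9.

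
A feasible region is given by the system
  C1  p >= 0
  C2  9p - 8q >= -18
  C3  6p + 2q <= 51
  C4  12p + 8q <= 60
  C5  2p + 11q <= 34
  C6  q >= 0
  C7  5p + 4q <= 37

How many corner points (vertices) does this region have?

5

The feasible vertices (each the meet of two boundaries and inside every other half-plane) are:
  (0, 9/4)
  (0, 0)
  (74/115, 342/115)
  (97/29, 72/29)
  (5, 0)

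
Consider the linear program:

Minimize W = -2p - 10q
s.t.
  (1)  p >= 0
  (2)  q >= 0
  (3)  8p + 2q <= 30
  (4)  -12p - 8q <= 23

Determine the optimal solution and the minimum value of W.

Extreme points and W = -2p - 10q:
  (0, 0) → W = 0
  (0, 15) → W = -150
  (15/4, 0) → W = -15/2

p = 0, q = 15, minimum W = -150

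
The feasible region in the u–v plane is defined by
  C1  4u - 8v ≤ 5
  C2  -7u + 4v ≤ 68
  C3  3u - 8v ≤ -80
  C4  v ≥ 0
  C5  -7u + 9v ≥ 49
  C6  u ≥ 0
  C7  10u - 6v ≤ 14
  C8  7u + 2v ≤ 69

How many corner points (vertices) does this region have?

4

Pairwise boundary intersections that survive every other constraint:
  (0, 17)
  (10/3, 137/6)
  (0, 10)
  (196/31, 767/62)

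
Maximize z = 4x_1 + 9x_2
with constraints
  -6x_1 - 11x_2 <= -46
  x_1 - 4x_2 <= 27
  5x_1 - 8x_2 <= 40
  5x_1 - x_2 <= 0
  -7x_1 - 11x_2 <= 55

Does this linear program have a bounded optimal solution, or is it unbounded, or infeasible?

unbounded

From the feasible point (46/61, 230/61), moving in the direction (1, 5) keeps every constraint satisfied while z increases without bound.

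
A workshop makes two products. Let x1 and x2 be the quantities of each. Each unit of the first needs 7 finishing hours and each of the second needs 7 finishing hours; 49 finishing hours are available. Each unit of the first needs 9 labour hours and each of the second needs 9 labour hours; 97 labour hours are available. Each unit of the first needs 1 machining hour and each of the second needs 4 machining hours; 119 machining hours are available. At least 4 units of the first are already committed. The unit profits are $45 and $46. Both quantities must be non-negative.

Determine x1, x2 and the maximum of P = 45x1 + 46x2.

x1 = 4, x2 = 3, maximum P = 318

The binding constraints are 7x1 + 7x2 = 49 and x1 = 4.
Solving simultaneously gives x1 = 4, x2 = 3.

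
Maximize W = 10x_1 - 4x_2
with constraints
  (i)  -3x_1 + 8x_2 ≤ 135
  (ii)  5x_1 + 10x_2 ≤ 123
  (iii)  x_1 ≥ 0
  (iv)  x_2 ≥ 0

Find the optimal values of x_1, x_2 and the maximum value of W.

Feasible corners and W = 10x_1 - 4x_2:
  (0, 123/10) → W = -246/5
  (123/5, 0) → W = 246
  (0, 0) → W = 0

At the optimal vertex, 5x_1 + 10x_2 = 123 and x_2 = 0.
Solving simultaneously gives x_1 = 123/5, x_2 = 0.

x_1 = 123/5, x_2 = 0, maximum W = 246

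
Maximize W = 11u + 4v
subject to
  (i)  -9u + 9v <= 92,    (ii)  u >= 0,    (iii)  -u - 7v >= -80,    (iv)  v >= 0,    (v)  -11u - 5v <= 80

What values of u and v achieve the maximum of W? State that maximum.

u = 80, v = 0, maximum W = 880

Extreme points and W = 11u + 4v:
  (0, 92/9) → W = 368/9
  (19/18, 203/18) → W = 1021/18
  (0, 0) → W = 0
  (80, 0) → W = 880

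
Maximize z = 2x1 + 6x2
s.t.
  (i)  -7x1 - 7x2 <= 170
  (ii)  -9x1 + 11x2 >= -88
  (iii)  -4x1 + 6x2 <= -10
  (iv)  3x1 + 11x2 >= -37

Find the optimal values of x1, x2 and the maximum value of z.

Vertices and z = 2x1 + 6x2:
  (209/5, 131/5) → z = 1204/5
  (17/4, -199/44) → z = -205/11
  (-56/31, -89/31) → z = -646/31

The optimum lies where -9x1 + 11x2 = -88 and -4x1 + 6x2 = -10.
Solving simultaneously gives x1 = 209/5, x2 = 131/5.

x1 = 209/5, x2 = 131/5, maximum z = 1204/5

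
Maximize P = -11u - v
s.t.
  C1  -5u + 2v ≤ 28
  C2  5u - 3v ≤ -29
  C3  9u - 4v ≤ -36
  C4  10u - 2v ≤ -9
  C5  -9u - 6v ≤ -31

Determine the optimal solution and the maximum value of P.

Extreme points and P = -11u - v:
  (19/5, 47/2) → P = -653/10
  (-53/24, 407/48) → P = 253/16
  (8/7, 81/7) → P = -169/7
  (-27/19, 416/57) → P = 25/3
  (18/11, 279/22) → P = -675/22

The binding constraints are -5u + 2v = 28 and -9u - 6v = -31.
Solving simultaneously gives u = -53/24, v = 407/48.

u = -53/24, v = 407/48, maximum P = 253/16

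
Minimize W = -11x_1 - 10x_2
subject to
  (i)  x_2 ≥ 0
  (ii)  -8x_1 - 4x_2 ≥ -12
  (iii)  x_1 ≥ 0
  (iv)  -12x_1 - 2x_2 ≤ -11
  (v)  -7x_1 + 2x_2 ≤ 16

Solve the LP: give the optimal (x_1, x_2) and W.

x_1 = 5/8, x_2 = 7/4, minimum W = -195/8

The binding constraints are -8x_1 - 4x_2 = -12 and -12x_1 - 2x_2 = -11.
Solving simultaneously gives x_1 = 5/8, x_2 = 7/4.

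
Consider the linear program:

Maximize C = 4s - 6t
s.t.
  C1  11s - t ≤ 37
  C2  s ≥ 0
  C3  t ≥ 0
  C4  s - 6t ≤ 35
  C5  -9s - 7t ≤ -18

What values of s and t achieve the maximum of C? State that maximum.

s = 37/11, t = 0, maximum C = 148/11

Extreme points and C = 4s - 6t:
  (37/11, 0) → C = 148/11
  (0, 18/7) → C = -108/7
  (2, 0) → C = 8
The feasible region is unbounded (it extends along (0, 1), (1, 11)), but C strictly decreases along every unbounded feasible direction, so there is no improving ray and the maximum is attained at a vertex.

The binding constraints are 11s - t = 37 and t = 0.
Solving simultaneously gives s = 37/11, t = 0.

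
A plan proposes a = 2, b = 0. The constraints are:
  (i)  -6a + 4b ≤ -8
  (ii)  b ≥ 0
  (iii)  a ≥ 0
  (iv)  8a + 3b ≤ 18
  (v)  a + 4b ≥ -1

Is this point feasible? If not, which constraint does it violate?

feasible

(i): -12 ≤ -8 ✓
(ii): 0 ≥ 0 ✓
(iii): 2 ≥ 0 ✓
(iv): 16 ≤ 18 ✓
(v): 2 ≥ -1 ✓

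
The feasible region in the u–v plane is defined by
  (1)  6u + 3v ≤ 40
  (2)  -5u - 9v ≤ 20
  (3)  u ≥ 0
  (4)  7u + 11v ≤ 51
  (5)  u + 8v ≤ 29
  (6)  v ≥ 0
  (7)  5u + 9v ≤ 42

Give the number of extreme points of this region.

5

The feasible vertices (each the meet of two boundaries and inside every other half-plane) are:
  (287/45, 26/45)
  (20/3, 0)
  (0, 29/8)
  (0, 0)
  (89/45, 152/45)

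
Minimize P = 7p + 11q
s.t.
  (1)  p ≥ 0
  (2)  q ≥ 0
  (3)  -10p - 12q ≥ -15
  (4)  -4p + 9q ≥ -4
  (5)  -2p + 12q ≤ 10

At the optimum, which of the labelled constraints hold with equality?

(1) and (2)

Feasible corners and P = 7p + 11q:
  (0, 0) → P = 0
  (0, 5/6) → P = 55/6
  (1, 0) → P = 7
  (61/46, 10/69) → P = 1501/138
  (5/12, 65/72) → P = 925/72

The minimum is at (0, 0). Substituting into each constraint, equality holds for (1) and (2); the remaining constraints have slack.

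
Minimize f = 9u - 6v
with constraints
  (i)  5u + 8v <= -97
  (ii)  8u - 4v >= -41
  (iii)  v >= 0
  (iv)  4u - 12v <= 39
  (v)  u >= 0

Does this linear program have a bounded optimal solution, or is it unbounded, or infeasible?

infeasible

The boundaries 8u - 4v = -41 and u = 0 meet at (0, 41/4), but that point violates 5u + 8v ≤ -97. Every candidate vertex is excluded by some other constraint, so the feasible region is empty.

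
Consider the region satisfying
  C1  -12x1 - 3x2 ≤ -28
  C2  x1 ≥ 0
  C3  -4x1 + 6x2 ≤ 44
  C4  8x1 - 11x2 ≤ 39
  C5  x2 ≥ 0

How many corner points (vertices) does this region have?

Of the 10 pairwise boundary intersections, those satisfying every inequality are:
  (3/7, 160/21)
  (7/3, 0)
  (359/2, 127)
  (39/8, 0)

4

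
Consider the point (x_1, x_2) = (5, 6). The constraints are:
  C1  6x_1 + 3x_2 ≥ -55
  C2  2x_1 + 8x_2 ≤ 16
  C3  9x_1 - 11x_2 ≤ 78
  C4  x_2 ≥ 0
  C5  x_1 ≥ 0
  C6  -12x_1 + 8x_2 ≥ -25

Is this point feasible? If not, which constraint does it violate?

Constraint C2: 2x_1 + 8x_2 = 58, which is not ≤ 16. All other constraints are satisfied.

not feasible — violates C2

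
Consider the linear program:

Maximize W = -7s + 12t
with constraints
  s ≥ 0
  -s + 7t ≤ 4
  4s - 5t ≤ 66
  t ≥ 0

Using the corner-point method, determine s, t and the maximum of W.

Vertices and W = -7s + 12t:
  (0, 4/7) → W = 48/7
  (0, 0) → W = 0
  (482/23, 82/23) → W = -2390/23
  (33/2, 0) → W = -231/2

The binding constraints are s = 0 and -s + 7t = 4.
Solving simultaneously gives s = 0, t = 4/7.

s = 0, t = 4/7, maximum W = 48/7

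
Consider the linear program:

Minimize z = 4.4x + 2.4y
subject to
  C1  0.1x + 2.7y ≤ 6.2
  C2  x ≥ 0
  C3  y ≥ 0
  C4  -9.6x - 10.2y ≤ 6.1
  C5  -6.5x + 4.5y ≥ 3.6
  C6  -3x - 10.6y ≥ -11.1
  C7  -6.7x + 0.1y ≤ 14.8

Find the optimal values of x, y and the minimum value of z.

x = 0, y = 0.8, minimum z = 1.92

Corner points and z = 4.4x + 2.4y:
  (0, 4/5) → z = 48/25
  (0, 111/106) → z = 666/265
  (1179/8240, 1659/1648) → z = 62739/20600

At the optimal vertex, x = 0 and -6.5x + 4.5y = 3.6.
Solving simultaneously gives x = 0, y = 4/5.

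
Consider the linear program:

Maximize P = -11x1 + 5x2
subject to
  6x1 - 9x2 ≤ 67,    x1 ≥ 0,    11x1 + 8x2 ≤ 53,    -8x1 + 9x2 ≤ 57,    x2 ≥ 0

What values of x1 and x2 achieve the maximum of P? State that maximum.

Feasible corners and P = -11x1 + 5x2:
  (0, 19/3) → P = 95/3
  (0, 0) → P = 0
  (21/163, 1051/163) → P = 5024/163
  (53/11, 0) → P = -53

At the optimal vertex, x1 = 0 and -8x1 + 9x2 = 57.
Solving simultaneously gives x1 = 0, x2 = 19/3.

x1 = 0, x2 = 19/3, maximum P = 95/3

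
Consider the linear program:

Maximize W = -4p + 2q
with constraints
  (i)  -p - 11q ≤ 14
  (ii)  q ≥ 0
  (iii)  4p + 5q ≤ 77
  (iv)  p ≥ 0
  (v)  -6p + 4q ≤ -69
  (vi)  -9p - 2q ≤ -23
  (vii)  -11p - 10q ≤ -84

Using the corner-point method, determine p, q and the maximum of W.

p = 23/2, q = 0, maximum W = -46

Extreme points and W = -4p + 2q:
  (77/4, 0) → W = -77
  (23/2, 0) → W = -46
  (653/46, 93/23) → W = -1120/23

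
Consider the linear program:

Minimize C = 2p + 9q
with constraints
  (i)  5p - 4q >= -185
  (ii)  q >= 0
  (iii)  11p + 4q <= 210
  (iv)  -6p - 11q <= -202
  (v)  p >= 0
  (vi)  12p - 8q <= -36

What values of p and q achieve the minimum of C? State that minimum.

p = 61/9, q = 44/3, minimum C = 1310/9

Corner points and C = 2p + 9q:
  (25/16, 3085/64) → C = 27965/64
  (0, 185/4) → C = 1665/4
  (192/17, 729/34) → C = 7329/34
  (0, 202/11) → C = 1818/11
  (61/9, 44/3) → C = 1310/9

The optimum lies where -6p - 11q = -202 and 12p - 8q = -36.
Solving simultaneously gives p = 61/9, q = 44/3.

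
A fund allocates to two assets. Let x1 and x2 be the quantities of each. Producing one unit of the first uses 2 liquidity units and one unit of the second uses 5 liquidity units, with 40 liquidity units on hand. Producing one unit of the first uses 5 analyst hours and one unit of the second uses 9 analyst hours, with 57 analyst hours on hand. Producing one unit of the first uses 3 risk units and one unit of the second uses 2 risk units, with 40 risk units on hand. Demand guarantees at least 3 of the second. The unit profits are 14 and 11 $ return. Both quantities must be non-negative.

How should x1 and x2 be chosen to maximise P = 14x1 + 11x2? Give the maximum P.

Feasible corners and P = 14x1 + 11x2:
  (0, 19/3) → P = 209/3
  (0, 3) → P = 33
  (6, 3) → P = 117

The optimum lies where 5x1 + 9x2 = 57 and x2 = 3.
Solving simultaneously gives x1 = 6, x2 = 3.

x1 = 6, x2 = 3, maximum P = 117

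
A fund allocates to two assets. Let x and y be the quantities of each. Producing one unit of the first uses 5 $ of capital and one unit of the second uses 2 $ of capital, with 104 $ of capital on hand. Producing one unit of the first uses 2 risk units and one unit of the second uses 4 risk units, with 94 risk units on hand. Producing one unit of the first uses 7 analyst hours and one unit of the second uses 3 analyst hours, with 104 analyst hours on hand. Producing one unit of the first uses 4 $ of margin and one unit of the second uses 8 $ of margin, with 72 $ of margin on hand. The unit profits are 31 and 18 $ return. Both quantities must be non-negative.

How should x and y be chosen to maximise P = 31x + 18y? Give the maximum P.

At the optimal vertex, 7x + 3y = 104 and 4x + 8y = 72.
Solving simultaneously gives x = 14, y = 2.

x = 14, y = 2, maximum P = 470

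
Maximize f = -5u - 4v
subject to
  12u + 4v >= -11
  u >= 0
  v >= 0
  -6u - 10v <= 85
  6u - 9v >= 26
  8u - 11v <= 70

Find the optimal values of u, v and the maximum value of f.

u = 13/3, v = 0, maximum f = -65/3

Feasible corners and f = -5u - 4v:
  (13/3, 0) → f = -65/3
  (35/4, 0) → f = -175/4
  (172/3, 106/3) → f = -428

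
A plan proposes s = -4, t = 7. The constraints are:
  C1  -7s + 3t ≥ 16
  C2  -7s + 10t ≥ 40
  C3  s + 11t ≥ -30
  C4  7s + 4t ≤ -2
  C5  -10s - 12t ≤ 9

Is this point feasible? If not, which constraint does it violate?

Constraint C4: 7s + 4t = 0, which is not ≤ -2. All other constraints are satisfied.

not feasible — violates C4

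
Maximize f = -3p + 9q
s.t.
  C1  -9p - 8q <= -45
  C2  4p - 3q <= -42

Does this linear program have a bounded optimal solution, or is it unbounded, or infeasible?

From the feasible point (-201/59, 558/59), moving in the direction (-8, 9) keeps every constraint satisfied while f increases without bound.

unbounded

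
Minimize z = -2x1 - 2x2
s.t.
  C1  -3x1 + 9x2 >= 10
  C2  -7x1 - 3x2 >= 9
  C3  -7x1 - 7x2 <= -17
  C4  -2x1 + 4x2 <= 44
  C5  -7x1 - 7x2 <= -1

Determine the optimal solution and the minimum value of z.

x1 = -84/17, x2 = 145/17, minimum z = -122/17

Extreme points and z = -2x1 - 2x2:
  (-57/14, 13/2) → z = -34/7
  (-84/17, 145/17) → z = -122/17
  (-40/7, 57/7) → z = -34/7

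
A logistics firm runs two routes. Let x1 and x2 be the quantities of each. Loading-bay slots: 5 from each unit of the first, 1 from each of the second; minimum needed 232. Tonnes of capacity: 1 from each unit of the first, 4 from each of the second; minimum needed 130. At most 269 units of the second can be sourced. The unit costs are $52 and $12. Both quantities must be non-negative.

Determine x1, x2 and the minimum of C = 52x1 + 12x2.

x1 = 42, x2 = 22, minimum C = 2448

Vertices and C = 52x1 + 12x2:
  (0, 232) → C = 2784
  (0, 269) → C = 3228
  (130, 0) → C = 6760
  (42, 22) → C = 2448
The feasible region is unbounded (it extends along (1, 0)), but C strictly increases along every unbounded feasible direction, so there is no improving ray and the minimum is attained at a vertex.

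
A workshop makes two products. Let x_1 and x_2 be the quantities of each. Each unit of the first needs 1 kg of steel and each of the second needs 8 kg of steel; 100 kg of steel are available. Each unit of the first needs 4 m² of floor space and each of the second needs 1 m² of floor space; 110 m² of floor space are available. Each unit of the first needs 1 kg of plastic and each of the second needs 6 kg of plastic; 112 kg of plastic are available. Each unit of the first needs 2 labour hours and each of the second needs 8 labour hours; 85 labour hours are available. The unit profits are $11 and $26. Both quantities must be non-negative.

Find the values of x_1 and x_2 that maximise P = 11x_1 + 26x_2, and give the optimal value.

x_1 = 53/2, x_2 = 4, maximum P = 791/2

Feasible corners and P = 11x_1 + 26x_2:
  (0, 0) → P = 0
  (0, 85/8) → P = 1105/4
  (55/2, 0) → P = 605/2
  (53/2, 4) → P = 791/2

The optimum lies where 4x_1 + x_2 = 110 and 2x_1 + 8x_2 = 85.
Solving simultaneously gives x_1 = 53/2, x_2 = 4.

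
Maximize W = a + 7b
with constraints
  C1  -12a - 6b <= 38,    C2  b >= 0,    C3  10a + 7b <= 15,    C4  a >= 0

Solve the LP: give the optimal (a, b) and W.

Vertices and W = a + 7b:
  (3/2, 0) → W = 3/2
  (0, 0) → W = 0
  (0, 15/7) → W = 15

The optimum lies where 10a + 7b = 15 and a = 0.
Solving simultaneously gives a = 0, b = 15/7.

a = 0, b = 15/7, maximum W = 15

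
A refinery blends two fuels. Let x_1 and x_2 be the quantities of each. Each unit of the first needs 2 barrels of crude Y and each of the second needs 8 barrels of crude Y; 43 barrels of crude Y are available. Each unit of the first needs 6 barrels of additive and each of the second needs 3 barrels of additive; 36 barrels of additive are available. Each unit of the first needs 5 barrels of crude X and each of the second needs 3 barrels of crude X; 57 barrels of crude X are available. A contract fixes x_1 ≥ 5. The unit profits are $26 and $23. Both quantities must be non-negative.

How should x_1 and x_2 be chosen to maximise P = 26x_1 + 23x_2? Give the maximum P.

x_1 = 5, x_2 = 2, maximum P = 176

Vertices and P = 26x_1 + 23x_2:
  (6, 0) → P = 156
  (5, 0) → P = 130
  (5, 2) → P = 176

The binding constraints are 6x_1 + 3x_2 = 36 and x_1 = 5.
Solving simultaneously gives x_1 = 5, x_2 = 2.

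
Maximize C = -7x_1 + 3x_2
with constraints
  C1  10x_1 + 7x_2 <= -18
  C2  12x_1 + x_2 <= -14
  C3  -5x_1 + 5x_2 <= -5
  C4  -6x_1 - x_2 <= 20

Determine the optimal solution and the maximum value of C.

x_1 = -19/7, x_2 = -26/7, maximum C = 55/7

At the optimal vertex, -5x_1 + 5x_2 = -5 and -6x_1 - x_2 = 20.
Solving simultaneously gives x_1 = -19/7, x_2 = -26/7.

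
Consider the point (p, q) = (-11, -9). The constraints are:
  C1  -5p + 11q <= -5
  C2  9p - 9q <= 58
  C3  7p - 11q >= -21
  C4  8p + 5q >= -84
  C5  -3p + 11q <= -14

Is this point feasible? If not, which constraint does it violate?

not feasible — violates C4

Constraint C4: 8p + 5q = -133, which is not ≥ -84. All other constraints are satisfied.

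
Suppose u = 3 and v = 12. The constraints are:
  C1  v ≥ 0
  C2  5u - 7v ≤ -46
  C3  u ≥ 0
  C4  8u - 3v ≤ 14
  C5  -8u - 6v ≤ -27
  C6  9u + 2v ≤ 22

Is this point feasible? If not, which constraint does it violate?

not feasible — violates C6

Constraint C6: 9u + 2v = 51, which is not ≤ 22. All other constraints are satisfied.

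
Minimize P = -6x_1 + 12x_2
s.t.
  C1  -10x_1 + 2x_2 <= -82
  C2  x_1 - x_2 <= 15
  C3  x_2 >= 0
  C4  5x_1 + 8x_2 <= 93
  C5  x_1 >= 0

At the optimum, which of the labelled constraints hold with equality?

C2 and C3

Extreme points and P = -6x_1 + 12x_2:
  (41/5, 0) → P = -246/5
  (421/45, 52/9) → P = 66/5
  (15, 0) → P = -90
  (213/13, 18/13) → P = -1062/13

The minimum is at (15, 0). Substituting into each constraint, equality holds for C2 and C3; the remaining constraints have slack.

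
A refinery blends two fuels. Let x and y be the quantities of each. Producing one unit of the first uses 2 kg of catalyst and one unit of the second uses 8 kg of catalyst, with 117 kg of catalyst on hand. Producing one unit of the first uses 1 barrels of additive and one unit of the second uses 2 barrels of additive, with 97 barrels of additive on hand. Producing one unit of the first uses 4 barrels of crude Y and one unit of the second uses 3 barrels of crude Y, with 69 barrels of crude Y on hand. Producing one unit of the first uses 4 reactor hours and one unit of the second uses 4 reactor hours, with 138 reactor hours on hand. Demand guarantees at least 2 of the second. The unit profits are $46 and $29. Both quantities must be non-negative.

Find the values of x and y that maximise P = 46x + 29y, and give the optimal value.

Corner points and P = 46x + 29y:
  (0, 117/8) → P = 3393/8
  (0, 2) → P = 58
  (201/26, 165/13) → P = 9408/13
  (63/4, 2) → P = 1565/2

x = 63/4, y = 2, maximum P = 1565/2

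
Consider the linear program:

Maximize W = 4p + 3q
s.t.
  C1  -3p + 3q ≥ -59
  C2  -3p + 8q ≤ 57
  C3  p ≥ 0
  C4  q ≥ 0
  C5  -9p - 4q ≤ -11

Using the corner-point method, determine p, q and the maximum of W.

At the optimal vertex, -3p + 3q = -59 and -3p + 8q = 57.
Solving simultaneously gives p = 643/15, q = 116/5.

p = 643/15, q = 116/5, maximum W = 3616/15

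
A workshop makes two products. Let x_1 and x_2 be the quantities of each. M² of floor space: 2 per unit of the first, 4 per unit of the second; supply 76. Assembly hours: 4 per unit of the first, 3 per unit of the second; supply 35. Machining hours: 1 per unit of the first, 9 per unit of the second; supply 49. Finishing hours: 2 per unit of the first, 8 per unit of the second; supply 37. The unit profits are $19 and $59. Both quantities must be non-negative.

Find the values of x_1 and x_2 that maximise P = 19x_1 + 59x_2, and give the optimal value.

Vertices and P = 19x_1 + 59x_2:
  (0, 0) → P = 0
  (0, 37/8) → P = 2183/8
  (35/4, 0) → P = 665/4
  (13/2, 3) → P = 601/2

The binding constraints are 4x_1 + 3x_2 = 35 and 2x_1 + 8x_2 = 37.
Solving simultaneously gives x_1 = 13/2, x_2 = 3.

x_1 = 13/2, x_2 = 3, maximum P = 601/2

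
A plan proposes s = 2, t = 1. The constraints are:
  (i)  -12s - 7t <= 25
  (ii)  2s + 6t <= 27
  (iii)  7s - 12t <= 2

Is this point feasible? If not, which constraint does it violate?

(i): -31 ≤ 25 ✓
(ii): 10 ≤ 27 ✓
(iii): 2 ≤ 2 ✓

feasible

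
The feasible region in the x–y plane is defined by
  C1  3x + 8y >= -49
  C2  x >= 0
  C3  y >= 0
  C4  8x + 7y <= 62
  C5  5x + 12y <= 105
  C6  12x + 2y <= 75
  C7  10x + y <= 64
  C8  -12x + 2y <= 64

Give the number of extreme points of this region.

Pairwise boundary intersections that survive every other constraint:
  (0, 0)
  (0, 35/4)
  (25/4, 0)
  (9/61, 530/61)
  (401/68, 36/17)

5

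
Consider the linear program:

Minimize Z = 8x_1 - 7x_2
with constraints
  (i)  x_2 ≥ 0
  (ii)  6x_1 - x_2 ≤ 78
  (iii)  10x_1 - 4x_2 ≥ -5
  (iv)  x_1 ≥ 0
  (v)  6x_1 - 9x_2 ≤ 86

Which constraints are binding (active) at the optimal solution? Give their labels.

(ii) and (iii)

Vertices and Z = 8x_1 - 7x_2:
  (13, 0) → Z = 104
  (0, 0) → Z = 0
  (317/14, 405/7) → Z = -1567/7
  (0, 5/4) → Z = -35/4

The minimum is at (317/14, 405/7). Substituting into each constraint, equality holds for (ii) and (iii); the remaining constraints have slack.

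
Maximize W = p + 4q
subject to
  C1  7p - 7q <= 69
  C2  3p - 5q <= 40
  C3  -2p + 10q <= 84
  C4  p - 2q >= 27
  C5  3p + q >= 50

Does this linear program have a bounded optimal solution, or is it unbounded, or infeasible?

infeasible

The boundaries 7p - 7q = 69 and -2p + 10q = 84 meet at (639/28, 363/28), but that point violates p - 2q ≥ 27. Every candidate vertex is excluded by some other constraint, so the feasible region is empty.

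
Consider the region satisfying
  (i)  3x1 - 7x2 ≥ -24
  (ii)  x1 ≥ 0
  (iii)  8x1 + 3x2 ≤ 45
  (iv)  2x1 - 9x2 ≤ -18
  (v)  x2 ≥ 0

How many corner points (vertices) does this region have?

4

Intersecting each pair of boundary lines and keeping only the points that satisfy every inequality leaves:
  (0, 24/7)
  (243/65, 327/65)
  (0, 2)
  (9/2, 3)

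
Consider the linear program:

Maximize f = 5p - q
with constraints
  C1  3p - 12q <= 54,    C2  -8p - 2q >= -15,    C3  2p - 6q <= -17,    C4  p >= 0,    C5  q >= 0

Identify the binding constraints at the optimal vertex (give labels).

Corner points and f = 5p - q:
  (14/13, 83/26) → f = 57/26
  (0, 15/2) → f = -15/2
  (0, 17/6) → f = -17/6

The maximum is at (14/13, 83/26). Substituting into each constraint, equality holds for C2 and C3; the remaining constraints have slack.

C2 and C3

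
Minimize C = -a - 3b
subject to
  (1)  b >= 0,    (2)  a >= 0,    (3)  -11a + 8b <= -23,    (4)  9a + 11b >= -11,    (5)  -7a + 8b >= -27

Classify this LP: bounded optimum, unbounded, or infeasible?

From the feasible point (23/11, 0), moving in the direction (8, 7) keeps every constraint satisfied while C decreases without bound.

unbounded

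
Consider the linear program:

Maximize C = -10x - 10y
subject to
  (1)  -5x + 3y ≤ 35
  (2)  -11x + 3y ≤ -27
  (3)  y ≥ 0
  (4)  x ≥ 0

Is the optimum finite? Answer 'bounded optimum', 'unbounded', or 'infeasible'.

Vertices and C = -10x - 10y:
  (31/3, 260/9) → C = -3530/9
  (27/11, 0) → C = -270/11
The feasible region has finitely many vertices and no improving ray; the maximum is -270/11 at (27/11, 0).

bounded optimum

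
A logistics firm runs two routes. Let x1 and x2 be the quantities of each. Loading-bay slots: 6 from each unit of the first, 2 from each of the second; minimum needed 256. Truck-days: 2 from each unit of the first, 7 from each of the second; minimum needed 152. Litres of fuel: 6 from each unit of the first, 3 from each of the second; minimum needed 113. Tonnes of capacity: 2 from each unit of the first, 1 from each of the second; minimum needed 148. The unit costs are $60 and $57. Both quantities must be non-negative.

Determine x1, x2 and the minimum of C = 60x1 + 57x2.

x1 = 221/3, x2 = 2/3, minimum C = 4458

The feasible region is unbounded (it extends along (0, 1), (1, 0)), but C strictly increases along every unbounded feasible direction, so there is no improving ray and the minimum is attained at a vertex.

The optimum lies where 2x1 + 7x2 = 152 and 2x1 + x2 = 148.
Solving simultaneously gives x1 = 221/3, x2 = 2/3.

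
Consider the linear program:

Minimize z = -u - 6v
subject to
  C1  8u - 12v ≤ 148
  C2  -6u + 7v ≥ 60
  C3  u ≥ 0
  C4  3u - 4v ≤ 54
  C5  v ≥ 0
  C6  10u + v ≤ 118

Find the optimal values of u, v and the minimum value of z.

u = 0, v = 118, minimum z = -708

Extreme points and z = -u - 6v:
  (0, 60/7) → z = -360/7
  (383/38, 327/19) → z = -4307/38
  (0, 118) → z = -708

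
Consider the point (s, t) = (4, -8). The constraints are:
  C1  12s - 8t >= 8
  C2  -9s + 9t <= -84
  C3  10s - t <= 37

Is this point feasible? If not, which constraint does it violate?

Constraint C3: 10s - t = 48, which is not ≤ 37. All other constraints are satisfied.

not feasible — violates C3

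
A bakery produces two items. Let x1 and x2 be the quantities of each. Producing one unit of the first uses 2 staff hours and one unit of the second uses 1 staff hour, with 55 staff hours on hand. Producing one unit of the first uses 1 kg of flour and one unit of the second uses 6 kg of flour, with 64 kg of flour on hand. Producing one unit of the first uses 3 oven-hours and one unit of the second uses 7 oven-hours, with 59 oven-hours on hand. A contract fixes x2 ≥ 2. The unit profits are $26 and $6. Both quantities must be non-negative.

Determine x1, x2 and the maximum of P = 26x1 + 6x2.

Vertices and P = 26x1 + 6x2:
  (0, 59/7) → P = 354/7
  (0, 2) → P = 12
  (15, 2) → P = 402

The optimum lies where 3x1 + 7x2 = 59 and x2 = 2.
Solving simultaneously gives x1 = 15, x2 = 2.

x1 = 15, x2 = 2, maximum P = 402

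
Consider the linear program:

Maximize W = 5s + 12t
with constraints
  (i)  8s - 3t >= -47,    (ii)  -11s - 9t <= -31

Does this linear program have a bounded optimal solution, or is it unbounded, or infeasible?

From the feasible point (-22/7, 51/7), moving in the direction (3, 8) keeps every constraint satisfied while W increases without bound.

unbounded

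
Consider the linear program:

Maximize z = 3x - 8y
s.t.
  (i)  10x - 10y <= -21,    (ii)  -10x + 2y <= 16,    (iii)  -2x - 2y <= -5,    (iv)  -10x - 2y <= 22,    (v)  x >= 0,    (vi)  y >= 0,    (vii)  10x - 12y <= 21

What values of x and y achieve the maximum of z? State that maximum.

Vertices and z = 3x - 8y:
  (1/5, 23/10) → z = -89/5
  (0, 8) → z = -64
  (0, 5/2) → z = -20
The feasible region is unbounded (it extends along (1, 5), (1, 1)), but z strictly decreases along every unbounded feasible direction, so there is no improving ray and the maximum is attained at a vertex.

At the optimal vertex, 10x - 10y = -21 and -2x - 2y = -5.
Solving simultaneously gives x = 1/5, y = 23/10.

x = 1/5, y = 23/10, maximum z = -89/5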